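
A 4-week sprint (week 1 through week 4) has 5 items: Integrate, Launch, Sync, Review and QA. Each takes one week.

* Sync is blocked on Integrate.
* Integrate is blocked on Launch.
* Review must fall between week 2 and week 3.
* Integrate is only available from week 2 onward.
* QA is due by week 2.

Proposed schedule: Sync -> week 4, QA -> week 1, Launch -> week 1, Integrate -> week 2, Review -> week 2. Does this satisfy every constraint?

Yes

Integrate is blocked on Launch — holds.
Sync is blocked on Integrate — holds.
Integrate is only available from week 2 onward — holds.
QA is due by week 2 — holds.
Review must fall between week 2 and week 3 — holds.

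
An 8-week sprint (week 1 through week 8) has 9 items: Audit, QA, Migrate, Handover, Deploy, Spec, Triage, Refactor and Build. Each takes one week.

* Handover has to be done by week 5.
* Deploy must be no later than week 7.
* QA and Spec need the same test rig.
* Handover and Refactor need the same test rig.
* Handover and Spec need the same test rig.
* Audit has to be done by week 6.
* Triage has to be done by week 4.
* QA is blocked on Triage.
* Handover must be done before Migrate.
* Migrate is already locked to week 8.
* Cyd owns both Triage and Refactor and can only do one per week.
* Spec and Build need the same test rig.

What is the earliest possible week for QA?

Precedence pushes QA to at least week 2.
QA at week 2 is achievable: Build -> week 1, Triage -> week 1, Migrate -> week 8, Audit -> week 1, Refactor -> week 2, QA -> week 2, Handover -> week 1, Spec -> week 3, Deploy -> week 1.

week 2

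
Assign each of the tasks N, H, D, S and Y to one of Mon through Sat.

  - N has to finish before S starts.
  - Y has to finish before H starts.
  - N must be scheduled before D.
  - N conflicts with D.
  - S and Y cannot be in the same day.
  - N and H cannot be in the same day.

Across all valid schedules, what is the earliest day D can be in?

Tue

Precedence pushes D to at least Tue.
D at Tue is achievable: H=Tue; N=Mon; S=Tue; D=Tue; Y=Mon.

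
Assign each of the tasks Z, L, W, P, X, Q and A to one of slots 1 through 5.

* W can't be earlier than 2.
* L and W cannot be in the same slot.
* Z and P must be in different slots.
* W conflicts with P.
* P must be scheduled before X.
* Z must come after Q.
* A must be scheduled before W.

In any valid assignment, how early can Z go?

2

Precedence pushes Z to at least 2.
Z at 2 is achievable: X -> 2, Z -> 2, A -> 1, Q -> 1, W -> 2, L -> 1, P -> 1.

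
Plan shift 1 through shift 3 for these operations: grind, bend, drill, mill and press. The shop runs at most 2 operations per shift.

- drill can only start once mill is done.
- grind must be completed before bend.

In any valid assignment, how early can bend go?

shift 2

Precedence pushes bend to at least shift 2.
bend at shift 2 is achievable: bend=shift 2; drill=shift 2; press=shift 3; mill=shift 1; grind=shift 1.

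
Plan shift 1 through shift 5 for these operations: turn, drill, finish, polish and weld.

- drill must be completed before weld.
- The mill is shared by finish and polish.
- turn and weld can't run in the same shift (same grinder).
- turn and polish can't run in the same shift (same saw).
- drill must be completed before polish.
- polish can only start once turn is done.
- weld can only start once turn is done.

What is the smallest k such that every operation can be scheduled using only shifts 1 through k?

The precedence chain requires at least 2 distinct shifts.
2 works (last occupied shift: shift 2): for example turn -> shift 1; polish -> shift 2; weld -> shift 2; drill -> shift 1; finish -> shift 1.

2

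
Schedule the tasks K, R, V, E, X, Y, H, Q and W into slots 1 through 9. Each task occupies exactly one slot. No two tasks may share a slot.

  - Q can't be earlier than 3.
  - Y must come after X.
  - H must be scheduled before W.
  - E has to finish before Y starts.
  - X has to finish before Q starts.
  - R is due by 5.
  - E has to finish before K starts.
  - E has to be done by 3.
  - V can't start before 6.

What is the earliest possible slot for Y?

Precedence pushes Y to at least 2.
Y at 3 is achievable: V -> 6, Y -> 3, R -> 4, X -> 2, H -> 8, E -> 1, W -> 9, K -> 7, Q -> 5.
Nothing earlier works — the capacity limit rule out every slot before 3.

3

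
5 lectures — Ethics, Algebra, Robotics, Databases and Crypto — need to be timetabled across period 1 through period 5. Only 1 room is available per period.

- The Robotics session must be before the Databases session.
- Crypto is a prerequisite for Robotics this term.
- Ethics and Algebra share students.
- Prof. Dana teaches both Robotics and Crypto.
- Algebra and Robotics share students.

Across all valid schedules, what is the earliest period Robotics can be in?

Precedence pushes Robotics to at least period 2; downstream work caps Robotics at period 4.
Robotics at period 2 is achievable: Algebra in period 5, Robotics in period 2, Databases in period 3, Crypto in period 1, Ethics in period 4.

period 2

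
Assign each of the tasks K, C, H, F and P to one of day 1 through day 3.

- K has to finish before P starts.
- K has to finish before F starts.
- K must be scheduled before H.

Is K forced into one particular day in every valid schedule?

K can be day 1 (e.g. H -> day 2; F -> day 2; P -> day 2; K -> day 1; C -> day 1) or day 2 (e.g. F -> day 3; H -> day 3; P -> day 3; C -> day 1; K -> day 2).

No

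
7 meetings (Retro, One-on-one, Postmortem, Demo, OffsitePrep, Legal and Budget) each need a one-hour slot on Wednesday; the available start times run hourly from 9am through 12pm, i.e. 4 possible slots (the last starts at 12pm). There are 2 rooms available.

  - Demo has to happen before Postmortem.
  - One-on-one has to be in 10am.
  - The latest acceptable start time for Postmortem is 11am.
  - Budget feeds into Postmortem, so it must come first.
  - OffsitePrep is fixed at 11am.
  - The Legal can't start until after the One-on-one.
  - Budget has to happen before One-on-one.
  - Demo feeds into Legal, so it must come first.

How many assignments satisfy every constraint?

Splitting on Retro: it can be 9am (1), 10am (1), 11am (1), 12pm (4). Listing each branch's schedules as (One-on-one, Postmortem, Demo, OffsitePrep, Legal, Budget):
Retro=9am: (10am,11am,10am,11am,12pm,9am) — 1.
Retro=10am: (10am,11am,9am,11am,12pm,9am) — 1.
Retro=11am: (10am,10am,9am,11am,12pm,9am) — 1.
Retro=12pm: (10am,10am,9am,11am,11am,9am) (10am,10am,9am,11am,12pm,9am) (10am,11am,9am,11am,12pm,9am) (10am,11am,10am,11am,12pm,9am) — 4.
Summing: 1 + 1 + 1 + 4 = 7.

7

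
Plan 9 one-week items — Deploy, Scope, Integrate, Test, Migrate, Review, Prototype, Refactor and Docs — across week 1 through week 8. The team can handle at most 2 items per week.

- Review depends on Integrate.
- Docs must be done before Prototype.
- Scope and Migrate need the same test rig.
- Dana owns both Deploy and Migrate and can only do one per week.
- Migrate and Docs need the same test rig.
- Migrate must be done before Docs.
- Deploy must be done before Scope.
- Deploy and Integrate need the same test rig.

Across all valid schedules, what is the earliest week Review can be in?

Precedence pushes Review to at least week 2.
Review at week 2 is achievable: Prototype -> week 3; Docs -> week 2; Review -> week 2; Migrate -> week 1; Scope -> week 4; Deploy -> week 3; Test -> week 4; Integrate -> week 1; Refactor -> week 5.

week 2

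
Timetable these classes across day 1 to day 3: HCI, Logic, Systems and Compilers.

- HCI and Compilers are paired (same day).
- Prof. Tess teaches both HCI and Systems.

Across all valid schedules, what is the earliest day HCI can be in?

day 1

HCI at day 1 is achievable: HCI=day 1, Systems=day 2, Logic=day 1, Compilers=day 1.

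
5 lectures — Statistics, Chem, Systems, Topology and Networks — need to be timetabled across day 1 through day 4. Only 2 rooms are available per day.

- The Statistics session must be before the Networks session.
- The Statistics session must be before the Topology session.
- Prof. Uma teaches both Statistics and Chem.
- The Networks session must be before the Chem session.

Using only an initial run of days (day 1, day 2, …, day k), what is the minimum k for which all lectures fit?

The precedence chain requires at least 3 distinct days.
With at most 2 per day and 5 lectures, at least 3 days are needed.
3 works (last occupied day: day 3): for example Systems -> day 1, Chem -> day 3, Statistics -> day 1, Networks -> day 2, Topology -> day 2.

3 days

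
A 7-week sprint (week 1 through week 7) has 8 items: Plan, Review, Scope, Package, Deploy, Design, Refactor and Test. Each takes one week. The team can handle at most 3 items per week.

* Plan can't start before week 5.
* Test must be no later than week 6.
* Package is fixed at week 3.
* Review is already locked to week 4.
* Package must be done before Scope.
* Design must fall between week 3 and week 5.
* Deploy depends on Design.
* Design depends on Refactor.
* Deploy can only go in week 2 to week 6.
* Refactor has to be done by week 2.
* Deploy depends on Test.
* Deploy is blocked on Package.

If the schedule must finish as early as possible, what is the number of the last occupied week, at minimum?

The precedence chain requires at least 3 distinct weeks.
With at most 3 per week and 8 tasks, at least 3 weeks are needed.
Plan can't be placed before week 5, so the schedule must run through at least week 5.
5 works (last occupied week: week 5): for example Review in week 4; Deploy in week 4; Test in week 1; Refactor in week 1; Scope in week 4; Design in week 3; Package in week 3; Plan in week 5.

week 5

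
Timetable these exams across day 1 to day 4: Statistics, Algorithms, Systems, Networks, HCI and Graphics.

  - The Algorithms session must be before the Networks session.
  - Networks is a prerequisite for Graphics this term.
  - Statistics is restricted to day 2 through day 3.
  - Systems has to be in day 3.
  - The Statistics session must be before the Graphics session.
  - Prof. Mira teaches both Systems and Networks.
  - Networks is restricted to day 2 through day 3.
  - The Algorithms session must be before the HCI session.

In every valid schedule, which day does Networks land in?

day 2

Networks's window is day 2–day 3.
Systems is fixed at day 3, and Networks can't share a day with Systems.
So Networks must be day 2.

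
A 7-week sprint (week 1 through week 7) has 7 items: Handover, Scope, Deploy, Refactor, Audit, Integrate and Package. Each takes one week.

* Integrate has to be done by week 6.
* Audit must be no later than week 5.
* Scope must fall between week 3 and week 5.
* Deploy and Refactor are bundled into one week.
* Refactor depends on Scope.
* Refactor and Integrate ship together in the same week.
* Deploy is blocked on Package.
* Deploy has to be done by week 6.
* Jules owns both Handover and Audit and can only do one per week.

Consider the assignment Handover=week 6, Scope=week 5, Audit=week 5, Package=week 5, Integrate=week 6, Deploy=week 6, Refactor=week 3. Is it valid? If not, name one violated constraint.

No. Deploy and Refactor are bundled into one week is not satisfied.

Deploy and Refactor are bundled into one week — violated.
Deploy is blocked on Package — holds.
Audit must be no later than week 5 — holds.
Deploy has to be done by week 6 — holds.
Integrate has to be done by week 6 — holds.
Refactor depends on Scope — violated.
Scope must fall between week 3 and week 5 — holds.
Refactor and Integrate ship together in the same week — violated.
Jules owns both Handover and Audit and can only do one per week — holds.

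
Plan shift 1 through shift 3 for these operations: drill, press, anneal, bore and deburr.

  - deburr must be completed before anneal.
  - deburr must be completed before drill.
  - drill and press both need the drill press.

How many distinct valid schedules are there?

30

Splitting on drill: it can be shift 2 (12), shift 3 (18). Listing each branch's schedules as (press, anneal, bore, deburr) by shift number:
drill=shift 2: (1,2,1,1) (1,2,2,1) (1,2,3,1) (1,3,1,1) (1,3,2,1) (1,3,3,1) (3,2,1,1) (3,2,2,1) (3,2,3,1) (3,3,1,1) (3,3,2,1) (3,3,3,1) — 12.
drill=shift 3: (1,2,1,1) (1,2,2,1) (1,2,3,1) (1,3,1,1) (1,3,1,2) (1,3,2,1) (1,3,2,2) (1,3,3,1) (1,3,3,2) (2,2,1,1) (2,2,2,1) (2,2,3,1) (2,3,1,1) (2,3,1,2) (2,3,2,1) (2,3,2,2) (2,3,3,1) (2,3,3,2) — 18.
Summing: 12 + 18 = 30.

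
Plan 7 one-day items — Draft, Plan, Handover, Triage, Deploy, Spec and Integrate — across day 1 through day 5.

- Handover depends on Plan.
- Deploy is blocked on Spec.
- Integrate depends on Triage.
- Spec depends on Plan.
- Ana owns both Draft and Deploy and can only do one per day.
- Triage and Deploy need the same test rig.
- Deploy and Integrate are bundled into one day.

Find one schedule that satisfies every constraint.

Deploy in day 3; Triage in day 1; Draft in day 1; Handover in day 2; Plan in day 1; Integrate in day 3; Spec in day 2

Checking: Plan(day 1) before Handover(day 2); Triage(day 1) before Integrate(day 3); Plan(day 1) before Spec(day 2); Spec(day 2) before Deploy(day 3); Draft(day 1) != Deploy(day 3); Triage(day 1) != Deploy(day 3); Deploy = Integrate = day 3.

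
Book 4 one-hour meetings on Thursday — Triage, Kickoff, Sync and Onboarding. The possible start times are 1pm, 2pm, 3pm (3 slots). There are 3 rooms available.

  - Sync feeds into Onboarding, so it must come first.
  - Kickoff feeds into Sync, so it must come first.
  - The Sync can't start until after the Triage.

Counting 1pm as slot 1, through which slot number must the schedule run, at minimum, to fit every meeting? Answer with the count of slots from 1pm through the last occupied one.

The precedence chain requires at least 3 distinct slots.
With at most 3 per slot and 4 meetings, at least 2 slots are needed.
3 works (last occupied slot: 3pm): for example Triage=1pm, Sync=2pm, Kickoff=1pm, Onboarding=3pm.

3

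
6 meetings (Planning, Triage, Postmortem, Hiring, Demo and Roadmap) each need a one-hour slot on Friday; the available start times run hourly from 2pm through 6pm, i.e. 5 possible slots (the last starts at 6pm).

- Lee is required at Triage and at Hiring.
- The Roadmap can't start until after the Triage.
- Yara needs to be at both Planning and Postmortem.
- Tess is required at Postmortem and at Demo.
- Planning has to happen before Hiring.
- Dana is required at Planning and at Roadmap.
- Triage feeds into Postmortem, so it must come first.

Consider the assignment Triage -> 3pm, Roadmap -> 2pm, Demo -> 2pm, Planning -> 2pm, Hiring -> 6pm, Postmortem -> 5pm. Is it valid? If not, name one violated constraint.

Lee is required at Triage and at Hiring — holds.
Tess is required at Postmortem and at Demo — holds.
Triage feeds into Postmortem, so it must come first — holds.
Planning has to happen before Hiring — holds.
Yara needs to be at both Planning and Postmortem — holds.
Dana is required at Planning and at Roadmap — violated.
The Roadmap can't start until after the Triage — violated.

Invalid. Dana is required at Planning and at Roadmap.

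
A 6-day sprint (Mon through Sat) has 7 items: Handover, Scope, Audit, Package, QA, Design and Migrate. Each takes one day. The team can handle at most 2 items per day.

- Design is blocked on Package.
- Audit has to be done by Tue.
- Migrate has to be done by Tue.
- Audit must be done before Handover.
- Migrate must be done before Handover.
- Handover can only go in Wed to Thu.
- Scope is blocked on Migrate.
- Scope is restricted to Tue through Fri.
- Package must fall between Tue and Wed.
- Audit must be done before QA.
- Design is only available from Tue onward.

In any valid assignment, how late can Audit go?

Tue

Audit's own window allows nothing later than Tue.
Audit at Tue is achievable: Design=Thu, Package=Tue, Scope=Wed, Audit=Tue, Handover=Wed, QA=Thu, Migrate=Mon.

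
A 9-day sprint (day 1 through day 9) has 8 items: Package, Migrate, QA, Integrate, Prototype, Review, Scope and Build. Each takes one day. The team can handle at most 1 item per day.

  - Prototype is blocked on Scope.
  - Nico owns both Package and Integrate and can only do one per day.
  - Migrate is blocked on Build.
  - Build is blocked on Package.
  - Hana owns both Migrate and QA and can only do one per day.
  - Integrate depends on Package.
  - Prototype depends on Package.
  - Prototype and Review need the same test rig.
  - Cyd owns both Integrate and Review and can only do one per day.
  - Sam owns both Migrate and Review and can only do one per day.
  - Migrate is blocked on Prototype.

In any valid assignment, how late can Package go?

Downstream work caps Package at day 7.
Package at day 5 is achievable: Scope -> day 1; Build -> day 7; Integrate -> day 9; Review -> day 3; Package -> day 5; Prototype -> day 6; QA -> day 2; Migrate -> day 8.
Nothing later works — the conflict and capacity constraints rule out every day after day 5.

day 5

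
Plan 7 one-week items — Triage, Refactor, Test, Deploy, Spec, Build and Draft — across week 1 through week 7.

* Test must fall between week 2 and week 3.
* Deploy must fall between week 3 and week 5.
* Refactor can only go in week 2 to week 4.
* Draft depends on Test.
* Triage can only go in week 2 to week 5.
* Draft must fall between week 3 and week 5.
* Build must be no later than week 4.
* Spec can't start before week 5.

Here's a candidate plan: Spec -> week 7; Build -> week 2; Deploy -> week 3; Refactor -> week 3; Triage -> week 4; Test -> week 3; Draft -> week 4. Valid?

Deploy must fall between week 3 and week 5 — holds.
Refactor can only go in week 2 to week 4 — holds.
Build must be no later than week 4 — holds.
Draft must fall between week 3 and week 5 — holds.
Test must fall between week 2 and week 3 — holds.
Triage can only go in week 2 to week 5 — holds.
Draft depends on Test — holds.
Spec can't start before week 5 — holds.

Valid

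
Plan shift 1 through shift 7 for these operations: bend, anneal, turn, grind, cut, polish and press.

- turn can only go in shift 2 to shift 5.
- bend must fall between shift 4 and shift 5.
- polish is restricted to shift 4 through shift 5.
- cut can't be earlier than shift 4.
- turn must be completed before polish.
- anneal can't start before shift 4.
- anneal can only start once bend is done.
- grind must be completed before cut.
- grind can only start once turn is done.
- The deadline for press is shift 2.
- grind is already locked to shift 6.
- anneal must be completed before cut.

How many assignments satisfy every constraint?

Splitting on bend: it can be shift 4 (20), shift 5 (10). Listing each branch's schedules as (anneal, turn, grind, cut, polish, press) by shift number:
bend=shift 4: (5,2,6,7,4,1) (5,2,6,7,4,2) (5,2,6,7,5,1) (5,2,6,7,5,2) (5,3,6,7,4,1) (5,3,6,7,4,2) (5,3,6,7,5,1) (5,3,6,7,5,2) (5,4,6,7,5,1) (5,4,6,7,5,2) (6,2,6,7,4,1) (6,2,6,7,4,2) (6,2,6,7,5,1) (6,2,6,7,5,2) (6,3,6,7,4,1) (6,3,6,7,4,2) (6,3,6,7,5,1) (6,3,6,7,5,2) (6,4,6,7,5,1) (6,4,6,7,5,2) — 20.
bend=shift 5: (6,2,6,7,4,1) (6,2,6,7,4,2) (6,2,6,7,5,1) (6,2,6,7,5,2) (6,3,6,7,4,1) (6,3,6,7,4,2) (6,3,6,7,5,1) (6,3,6,7,5,2) (6,4,6,7,5,1) (6,4,6,7,5,2) — 10.
Summing: 20 + 10 = 30.

30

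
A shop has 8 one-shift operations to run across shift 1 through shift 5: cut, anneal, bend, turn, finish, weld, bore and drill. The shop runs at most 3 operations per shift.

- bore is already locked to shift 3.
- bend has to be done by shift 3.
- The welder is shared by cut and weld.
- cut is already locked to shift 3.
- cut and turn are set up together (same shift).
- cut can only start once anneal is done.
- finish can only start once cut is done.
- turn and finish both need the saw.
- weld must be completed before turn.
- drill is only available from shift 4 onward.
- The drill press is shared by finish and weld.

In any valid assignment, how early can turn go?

shift 3

Turn must be in the same shift as cut, which can't be before shift 3, so turn is at least shift 3; turn must be in the same shift as cut, which can't be after shift 3, so turn is at most shift 3.
turn at shift 3 is achievable: bore=shift 3; drill=shift 4; turn=shift 3; finish=shift 4; anneal=shift 1; weld=shift 1; bend=shift 1; cut=shift 3.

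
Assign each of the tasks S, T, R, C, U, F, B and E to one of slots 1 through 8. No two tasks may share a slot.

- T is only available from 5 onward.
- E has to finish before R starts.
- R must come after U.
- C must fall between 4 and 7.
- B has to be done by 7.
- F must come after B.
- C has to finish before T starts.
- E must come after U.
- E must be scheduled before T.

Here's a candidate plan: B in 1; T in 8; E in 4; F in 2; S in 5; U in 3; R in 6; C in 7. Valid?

Valid

E must be scheduled before T — holds.
B has to be done by 7 — holds.
F must come after B — holds.
R must come after U — holds.
E has to finish before R starts — holds.
C has to finish before T starts — holds.
No two tasks may share a slot — holds.
T is only available from 5 onward — holds.
C must fall between 4 and 7 — holds.
E must come after U — holds.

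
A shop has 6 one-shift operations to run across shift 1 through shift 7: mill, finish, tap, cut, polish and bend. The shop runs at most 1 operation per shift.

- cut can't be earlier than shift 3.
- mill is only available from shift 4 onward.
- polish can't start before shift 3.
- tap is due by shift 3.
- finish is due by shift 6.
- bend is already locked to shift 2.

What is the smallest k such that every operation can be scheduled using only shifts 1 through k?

With at most 1 per shift and 6 operations, at least 6 shifts are needed.
mill can't be placed before shift 4, so the schedule must run through at least shift 4.
6 works (last occupied shift: shift 6): for example bend=shift 2, finish=shift 6, mill=shift 4, polish=shift 5, cut=shift 3, tap=shift 1.

6 shifts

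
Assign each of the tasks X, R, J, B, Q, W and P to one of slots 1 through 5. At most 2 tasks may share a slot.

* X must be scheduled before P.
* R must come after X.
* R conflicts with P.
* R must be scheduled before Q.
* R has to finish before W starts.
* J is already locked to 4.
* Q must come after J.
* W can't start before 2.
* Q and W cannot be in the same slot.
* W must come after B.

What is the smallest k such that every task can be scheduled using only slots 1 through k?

5 slots

The precedence chain requires at least 3 distinct slots.
With at most 2 per slot and 7 tasks, at least 4 slots are needed.
Propagating the time windows through the other constraints, Q can't land before 5, so the schedule must run through at least slot 5.
5 works (last occupied slot: 5): for example W=3, J=4, X=1, B=1, Q=5, P=3, R=2.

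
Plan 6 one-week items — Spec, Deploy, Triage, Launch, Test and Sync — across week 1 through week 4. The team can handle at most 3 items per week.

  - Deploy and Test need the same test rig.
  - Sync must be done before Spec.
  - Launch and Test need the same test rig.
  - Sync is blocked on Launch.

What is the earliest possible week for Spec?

week 3

Precedence pushes Spec to at least week 3.
Spec at week 3 is achievable: Spec -> week 3, Triage -> week 1, Deploy -> week 1, Sync -> week 2, Test -> week 2, Launch -> week 1.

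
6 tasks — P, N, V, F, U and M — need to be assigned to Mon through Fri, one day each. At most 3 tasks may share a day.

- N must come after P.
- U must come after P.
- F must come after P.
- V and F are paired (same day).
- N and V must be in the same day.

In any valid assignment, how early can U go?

Tue

Precedence pushes U to at least Tue.
U at Tue is achievable: N in Wed; P in Mon; M in Mon; F in Wed; V in Wed; U in Tue.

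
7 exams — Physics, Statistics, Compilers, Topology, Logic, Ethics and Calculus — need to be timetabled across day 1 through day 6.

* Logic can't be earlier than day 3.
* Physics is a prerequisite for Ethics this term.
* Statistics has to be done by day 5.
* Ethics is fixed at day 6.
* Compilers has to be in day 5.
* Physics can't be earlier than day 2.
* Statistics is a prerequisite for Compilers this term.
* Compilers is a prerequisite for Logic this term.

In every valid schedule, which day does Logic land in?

day 6

Logic is available from day 3; precedence pushes Logic to at least day 6.
So Logic is pinned to day 6.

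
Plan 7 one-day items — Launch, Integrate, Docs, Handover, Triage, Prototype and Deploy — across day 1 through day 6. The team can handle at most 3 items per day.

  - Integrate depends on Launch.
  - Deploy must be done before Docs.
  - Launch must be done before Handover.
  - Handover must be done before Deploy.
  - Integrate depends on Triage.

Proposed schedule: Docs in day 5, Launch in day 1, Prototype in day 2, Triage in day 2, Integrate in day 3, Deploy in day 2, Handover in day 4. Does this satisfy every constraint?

No — it violates: Handover must be done before Deploy

Launch must be done before Handover — holds.
Deploy must be done before Docs — holds.
The team can handle at most 3 items per day — holds.
Integrate depends on Triage — holds.
Handover must be done before Deploy — violated.
Integrate depends on Launch — holds.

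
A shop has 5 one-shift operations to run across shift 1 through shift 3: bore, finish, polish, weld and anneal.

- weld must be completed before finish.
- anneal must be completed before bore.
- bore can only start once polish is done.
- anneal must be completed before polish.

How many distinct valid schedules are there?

Enumerating: weld=shift 1, finish=shift 2, polish=shift 2, anneal=shift 1, bore=shift 3 | weld in shift 1; bore in shift 3; polish in shift 2; anneal in shift 1; finish in shift 3 | anneal in shift 1; polish in shift 2; bore in shift 3; weld in shift 2; finish in shift 3.

3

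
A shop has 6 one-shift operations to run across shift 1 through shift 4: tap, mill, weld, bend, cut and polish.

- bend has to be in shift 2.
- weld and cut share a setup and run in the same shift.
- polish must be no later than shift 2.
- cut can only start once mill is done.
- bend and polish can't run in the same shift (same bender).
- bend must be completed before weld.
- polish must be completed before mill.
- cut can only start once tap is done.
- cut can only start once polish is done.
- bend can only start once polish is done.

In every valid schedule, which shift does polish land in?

shift 1

polish's window is shift 1–shift 2.
bend is fixed at shift 2, and polish can't share a shift with bend.
So polish must be shift 1.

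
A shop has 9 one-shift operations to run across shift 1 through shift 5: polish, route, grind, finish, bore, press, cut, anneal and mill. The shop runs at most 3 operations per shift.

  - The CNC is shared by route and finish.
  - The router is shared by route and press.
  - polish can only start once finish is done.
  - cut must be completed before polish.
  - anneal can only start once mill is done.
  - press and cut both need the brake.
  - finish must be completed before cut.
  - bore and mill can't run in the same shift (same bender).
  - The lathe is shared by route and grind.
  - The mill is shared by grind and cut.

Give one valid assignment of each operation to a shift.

finish in shift 1, grind in shift 1, press in shift 3, bore in shift 3, polish in shift 3, mill in shift 1, route in shift 2, anneal in shift 2, cut in shift 2

Checking: finish(shift 1) before cut(shift 2); cut(shift 2) before polish(shift 3); finish(shift 1) before polish(shift 3); mill(shift 1) before anneal(shift 2); route(shift 2) != press(shift 3); press(shift 3) != cut(shift 2); grind(shift 1) != cut(shift 2); route(shift 2) != grind(shift 1); bore(shift 3) != mill(shift 1); route(shift 2) != finish(shift 1); max 3 per shift (cap 3).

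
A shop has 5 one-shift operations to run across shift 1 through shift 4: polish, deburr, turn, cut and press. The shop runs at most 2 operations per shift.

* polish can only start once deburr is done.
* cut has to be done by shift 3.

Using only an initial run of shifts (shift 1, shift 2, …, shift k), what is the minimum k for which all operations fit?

3

The precedence chain requires at least 2 distinct shifts.
With at most 2 per shift and 5 operations, at least 3 shifts are needed.
3 works (last occupied shift: shift 3): for example deburr in shift 1, polish in shift 2, cut in shift 2, turn in shift 1, press in shift 3.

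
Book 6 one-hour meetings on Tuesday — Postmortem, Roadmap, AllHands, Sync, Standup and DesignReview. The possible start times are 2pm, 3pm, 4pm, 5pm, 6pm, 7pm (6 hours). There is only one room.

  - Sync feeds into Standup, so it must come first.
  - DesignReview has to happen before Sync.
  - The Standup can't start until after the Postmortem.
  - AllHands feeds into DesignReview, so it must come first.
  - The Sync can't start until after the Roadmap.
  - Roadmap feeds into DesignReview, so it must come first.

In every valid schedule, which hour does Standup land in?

7pm

Precedence pushes Standup to at least 5pm.
So Standup is pinned to 7pm.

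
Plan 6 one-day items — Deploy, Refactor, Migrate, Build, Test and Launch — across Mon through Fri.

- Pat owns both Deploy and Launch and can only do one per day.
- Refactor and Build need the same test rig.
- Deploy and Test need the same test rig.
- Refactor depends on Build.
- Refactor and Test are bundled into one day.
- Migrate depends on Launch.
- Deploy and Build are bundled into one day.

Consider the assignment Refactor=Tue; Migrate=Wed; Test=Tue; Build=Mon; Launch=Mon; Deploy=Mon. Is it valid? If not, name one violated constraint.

No. Pat owns both Deploy and Launch and can only do one per day is not satisfied.

Deploy and Test need the same test rig — holds.
Deploy and Build are bundled into one day — holds.
Refactor depends on Build — holds.
Pat owns both Deploy and Launch and can only do one per day — violated.
Refactor and Build need the same test rig — holds.
Refactor and Test are bundled into one day — holds.
Migrate depends on Launch — holds.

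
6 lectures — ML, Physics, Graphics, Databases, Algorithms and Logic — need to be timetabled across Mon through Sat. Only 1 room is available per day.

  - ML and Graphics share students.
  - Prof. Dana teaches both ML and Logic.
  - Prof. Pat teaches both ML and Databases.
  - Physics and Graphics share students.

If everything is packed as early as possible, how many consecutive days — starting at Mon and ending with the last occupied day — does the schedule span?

6 days

With at most 1 per day and 6 lectures, at least 6 days are needed.
6 works (last occupied day: Sat): for example Logic -> Sat, Databases -> Thu, ML -> Mon, Physics -> Tue, Algorithms -> Fri, Graphics -> Wed.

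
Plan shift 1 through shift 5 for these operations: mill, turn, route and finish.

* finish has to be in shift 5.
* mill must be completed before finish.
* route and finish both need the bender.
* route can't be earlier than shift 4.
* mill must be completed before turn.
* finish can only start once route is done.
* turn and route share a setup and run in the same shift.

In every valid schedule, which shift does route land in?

route's window is shift 4–shift 5.
finish is fixed at shift 5, and route can't share a shift with finish.
So route must be shift 4.

shift 4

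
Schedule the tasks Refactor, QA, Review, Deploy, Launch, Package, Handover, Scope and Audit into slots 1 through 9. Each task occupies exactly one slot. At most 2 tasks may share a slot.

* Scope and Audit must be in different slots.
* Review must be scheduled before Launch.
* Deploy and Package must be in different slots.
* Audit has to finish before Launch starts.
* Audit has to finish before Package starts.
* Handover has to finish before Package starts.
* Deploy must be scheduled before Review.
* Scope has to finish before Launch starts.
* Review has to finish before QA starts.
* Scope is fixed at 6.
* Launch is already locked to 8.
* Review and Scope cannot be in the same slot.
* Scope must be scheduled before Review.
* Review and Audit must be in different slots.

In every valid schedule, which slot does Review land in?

7

Scope is fixed at 6 and must come before Review, so Review is at least 7.
Launch is fixed at 8 and must come after Review, so Review is at most 7.
So Review must be 7.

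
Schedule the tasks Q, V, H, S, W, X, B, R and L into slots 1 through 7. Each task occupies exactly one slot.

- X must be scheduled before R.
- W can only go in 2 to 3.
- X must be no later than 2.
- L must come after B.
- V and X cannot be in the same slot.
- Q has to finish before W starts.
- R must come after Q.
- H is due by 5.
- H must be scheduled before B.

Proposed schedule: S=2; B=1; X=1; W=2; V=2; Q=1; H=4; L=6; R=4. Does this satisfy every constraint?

L must come after B — holds.
R must come after Q — holds.
V and X cannot be in the same slot — holds.
H must be scheduled before B — violated.
X must be no later than 2 — holds.
W can only go in 2 to 3 — holds.
H is due by 5 — holds.
X must be scheduled before R — holds.
Q has to finish before W starts — holds.

No. H must be scheduled before B is not satisfied.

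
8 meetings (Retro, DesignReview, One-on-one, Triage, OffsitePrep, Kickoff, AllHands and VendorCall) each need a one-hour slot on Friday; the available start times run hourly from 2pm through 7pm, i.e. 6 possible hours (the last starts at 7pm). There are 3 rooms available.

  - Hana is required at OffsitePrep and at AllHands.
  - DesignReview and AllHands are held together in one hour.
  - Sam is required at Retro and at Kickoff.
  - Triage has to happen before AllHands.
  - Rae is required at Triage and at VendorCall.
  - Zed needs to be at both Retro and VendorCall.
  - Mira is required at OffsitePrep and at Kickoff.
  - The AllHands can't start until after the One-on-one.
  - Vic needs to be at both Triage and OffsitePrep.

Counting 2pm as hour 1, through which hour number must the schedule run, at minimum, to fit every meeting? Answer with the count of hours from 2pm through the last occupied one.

3

The precedence chain requires at least 2 distinct hours.
With at most 3 per hour and 8 meetings, at least 3 hours are needed.
3 works (last occupied hour: 4pm): for example DesignReview in 3pm; Retro in 2pm; One-on-one in 2pm; VendorCall in 4pm; Triage in 2pm; OffsitePrep in 4pm; AllHands in 3pm; Kickoff in 3pm.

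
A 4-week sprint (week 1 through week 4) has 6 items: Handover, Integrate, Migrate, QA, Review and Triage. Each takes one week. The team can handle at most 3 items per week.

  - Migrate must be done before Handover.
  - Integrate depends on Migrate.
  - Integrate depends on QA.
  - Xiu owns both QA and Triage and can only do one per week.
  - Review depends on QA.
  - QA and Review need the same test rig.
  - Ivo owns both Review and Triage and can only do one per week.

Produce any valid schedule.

Triage -> week 3; Handover -> week 2; Migrate -> week 1; Integrate -> week 2; Review -> week 2; QA -> week 1

Checking: Migrate(week 1) before Handover(week 2); Migrate(week 1) before Integrate(week 2); QA(week 1) before Integrate(week 2); QA(week 1) before Review(week 2); Review(week 2) != Triage(week 3); QA(week 1) != Review(week 2); QA(week 1) != Triage(week 3); max 3 per week (cap 3).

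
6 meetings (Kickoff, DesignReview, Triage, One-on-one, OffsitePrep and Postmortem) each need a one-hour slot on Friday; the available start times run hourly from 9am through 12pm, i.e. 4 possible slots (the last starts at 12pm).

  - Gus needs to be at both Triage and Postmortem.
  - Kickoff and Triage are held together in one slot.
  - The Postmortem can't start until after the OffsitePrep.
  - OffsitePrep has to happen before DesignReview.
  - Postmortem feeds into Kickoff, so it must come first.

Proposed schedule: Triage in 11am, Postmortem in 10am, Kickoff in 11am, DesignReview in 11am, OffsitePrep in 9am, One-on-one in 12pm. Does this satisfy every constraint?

OffsitePrep has to happen before DesignReview — holds.
Kickoff and Triage are held together in one slot — holds.
Gus needs to be at both Triage and Postmortem — holds.
Postmortem feeds into Kickoff, so it must come first — holds.
The Postmortem can't start until after the OffsitePrep — holds.

Valid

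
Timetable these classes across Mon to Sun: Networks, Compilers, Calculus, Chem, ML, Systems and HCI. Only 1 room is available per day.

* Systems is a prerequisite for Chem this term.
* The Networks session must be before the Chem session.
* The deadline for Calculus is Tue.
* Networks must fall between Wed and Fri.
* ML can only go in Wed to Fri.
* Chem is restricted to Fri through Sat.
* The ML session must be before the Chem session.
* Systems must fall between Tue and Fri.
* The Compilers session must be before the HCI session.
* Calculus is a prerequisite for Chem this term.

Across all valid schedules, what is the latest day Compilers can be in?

Downstream work caps Compilers at Sat.
Compilers at Sat is achievable: HCI=Sun, ML=Thu, Compilers=Sat, Calculus=Mon, Networks=Wed, Systems=Tue, Chem=Fri.

Sat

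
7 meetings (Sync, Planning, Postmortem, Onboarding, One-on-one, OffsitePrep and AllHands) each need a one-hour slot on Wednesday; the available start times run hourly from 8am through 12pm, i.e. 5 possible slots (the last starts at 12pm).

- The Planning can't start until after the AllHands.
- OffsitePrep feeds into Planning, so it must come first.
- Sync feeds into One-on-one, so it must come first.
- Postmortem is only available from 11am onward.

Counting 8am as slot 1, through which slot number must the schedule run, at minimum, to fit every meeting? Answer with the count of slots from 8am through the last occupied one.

4

The precedence chain requires at least 2 distinct slots.
Postmortem can't be placed before 11am — that is slot 4 counting from 8am — so the schedule must run through at least 4 slots.
4 works (last occupied slot: 11am): for example OffsitePrep=8am, One-on-one=9am, AllHands=8am, Planning=9am, Postmortem=11am, Onboarding=8am, Sync=8am.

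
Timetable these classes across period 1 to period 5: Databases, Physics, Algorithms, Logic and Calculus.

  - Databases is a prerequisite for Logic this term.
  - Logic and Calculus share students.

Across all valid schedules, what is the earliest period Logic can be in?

period 2

Precedence pushes Logic to at least period 2.
Logic at period 2 is achievable: Logic=period 2; Algorithms=period 1; Databases=period 1; Physics=period 1; Calculus=period 1.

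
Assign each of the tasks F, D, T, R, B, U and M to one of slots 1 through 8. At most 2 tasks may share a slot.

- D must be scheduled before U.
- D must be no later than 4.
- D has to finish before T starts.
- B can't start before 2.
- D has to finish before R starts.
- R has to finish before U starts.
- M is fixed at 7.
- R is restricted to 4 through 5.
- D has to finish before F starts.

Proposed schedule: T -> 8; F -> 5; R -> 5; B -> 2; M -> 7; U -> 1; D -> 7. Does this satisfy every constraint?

D must be scheduled before U — violated.
D has to finish before R starts — violated.
B can't start before 2 — holds.
R is restricted to 4 through 5 — holds.
M is fixed at 7 — holds.
D has to finish before F starts — violated.
R has to finish before U starts — violated.
At most 2 tasks may share a slot — holds.
D must be no later than 4 — violated.
D has to finish before T starts — holds.

No — it violates: D must be scheduled before U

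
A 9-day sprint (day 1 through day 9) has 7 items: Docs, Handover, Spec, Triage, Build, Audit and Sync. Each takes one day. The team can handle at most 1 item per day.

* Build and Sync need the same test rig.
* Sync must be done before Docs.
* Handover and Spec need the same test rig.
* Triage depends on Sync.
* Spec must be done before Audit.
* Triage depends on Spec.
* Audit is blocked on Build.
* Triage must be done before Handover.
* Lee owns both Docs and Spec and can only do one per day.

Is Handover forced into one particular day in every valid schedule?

Handover can be day 4 (e.g. Sync in day 2, Triage in day 3, Spec in day 1, Handover in day 4, Build in day 5, Audit in day 6, Docs in day 7) or day 5 (e.g. Handover=day 5; Triage=day 3; Audit=day 6; Sync=day 2; Docs=day 7; Spec=day 1; Build=day 4).

No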